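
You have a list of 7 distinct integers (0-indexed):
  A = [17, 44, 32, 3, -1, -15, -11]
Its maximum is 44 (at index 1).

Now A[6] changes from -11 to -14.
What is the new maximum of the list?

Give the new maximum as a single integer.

Answer: 44

Derivation:
Old max = 44 (at index 1)
Change: A[6] -11 -> -14
Changed element was NOT the old max.
  New max = max(old_max, new_val) = max(44, -14) = 44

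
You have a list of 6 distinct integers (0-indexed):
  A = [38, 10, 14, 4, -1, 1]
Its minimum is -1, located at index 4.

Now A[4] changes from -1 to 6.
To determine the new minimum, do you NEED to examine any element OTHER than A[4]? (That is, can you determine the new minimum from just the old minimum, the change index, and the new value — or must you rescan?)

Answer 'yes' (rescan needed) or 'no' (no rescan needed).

Answer: yes

Derivation:
Old min = -1 at index 4
Change at index 4: -1 -> 6
Index 4 WAS the min and new value 6 > old min -1. Must rescan other elements to find the new min.
Needs rescan: yes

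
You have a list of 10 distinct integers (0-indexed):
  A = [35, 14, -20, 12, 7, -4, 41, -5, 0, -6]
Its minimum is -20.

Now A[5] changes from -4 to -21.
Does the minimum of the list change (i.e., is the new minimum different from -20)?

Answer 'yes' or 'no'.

Old min = -20
Change: A[5] -4 -> -21
Changed element was NOT the min; min changes only if -21 < -20.
New min = -21; changed? yes

Answer: yes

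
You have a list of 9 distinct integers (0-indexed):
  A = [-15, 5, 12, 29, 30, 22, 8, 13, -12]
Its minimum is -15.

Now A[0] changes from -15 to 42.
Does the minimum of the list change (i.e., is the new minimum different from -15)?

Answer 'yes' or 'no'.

Old min = -15
Change: A[0] -15 -> 42
Changed element was the min; new min must be rechecked.
New min = -12; changed? yes

Answer: yes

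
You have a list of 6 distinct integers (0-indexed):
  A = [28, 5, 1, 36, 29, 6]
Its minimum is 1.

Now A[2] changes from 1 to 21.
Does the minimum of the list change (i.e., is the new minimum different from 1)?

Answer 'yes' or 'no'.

Old min = 1
Change: A[2] 1 -> 21
Changed element was the min; new min must be rechecked.
New min = 5; changed? yes

Answer: yes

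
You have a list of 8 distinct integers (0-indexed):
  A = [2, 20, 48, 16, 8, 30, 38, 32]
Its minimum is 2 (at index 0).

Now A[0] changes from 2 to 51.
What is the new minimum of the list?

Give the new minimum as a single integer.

Answer: 8

Derivation:
Old min = 2 (at index 0)
Change: A[0] 2 -> 51
Changed element WAS the min. Need to check: is 51 still <= all others?
  Min of remaining elements: 8
  New min = min(51, 8) = 8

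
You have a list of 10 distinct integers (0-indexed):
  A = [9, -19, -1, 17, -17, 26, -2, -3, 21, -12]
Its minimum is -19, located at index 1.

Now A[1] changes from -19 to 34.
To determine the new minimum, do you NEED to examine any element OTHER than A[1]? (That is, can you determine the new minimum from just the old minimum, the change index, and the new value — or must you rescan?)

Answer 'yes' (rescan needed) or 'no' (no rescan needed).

Old min = -19 at index 1
Change at index 1: -19 -> 34
Index 1 WAS the min and new value 34 > old min -19. Must rescan other elements to find the new min.
Needs rescan: yes

Answer: yes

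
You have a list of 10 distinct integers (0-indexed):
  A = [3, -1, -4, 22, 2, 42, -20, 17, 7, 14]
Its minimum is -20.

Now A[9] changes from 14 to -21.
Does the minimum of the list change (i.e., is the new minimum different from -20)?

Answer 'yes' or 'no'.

Old min = -20
Change: A[9] 14 -> -21
Changed element was NOT the min; min changes only if -21 < -20.
New min = -21; changed? yes

Answer: yes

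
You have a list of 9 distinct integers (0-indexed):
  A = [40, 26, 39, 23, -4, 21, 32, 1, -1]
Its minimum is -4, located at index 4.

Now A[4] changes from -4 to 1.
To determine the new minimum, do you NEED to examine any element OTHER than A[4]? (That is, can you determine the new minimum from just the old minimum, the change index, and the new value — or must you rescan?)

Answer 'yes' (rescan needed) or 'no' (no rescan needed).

Old min = -4 at index 4
Change at index 4: -4 -> 1
Index 4 WAS the min and new value 1 > old min -4. Must rescan other elements to find the new min.
Needs rescan: yes

Answer: yes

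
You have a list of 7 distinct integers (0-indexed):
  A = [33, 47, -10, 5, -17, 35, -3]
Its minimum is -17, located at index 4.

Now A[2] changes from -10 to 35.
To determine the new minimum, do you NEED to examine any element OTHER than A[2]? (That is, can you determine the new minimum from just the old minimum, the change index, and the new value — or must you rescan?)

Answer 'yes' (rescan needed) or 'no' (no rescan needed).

Answer: no

Derivation:
Old min = -17 at index 4
Change at index 2: -10 -> 35
Index 2 was NOT the min. New min = min(-17, 35). No rescan of other elements needed.
Needs rescan: no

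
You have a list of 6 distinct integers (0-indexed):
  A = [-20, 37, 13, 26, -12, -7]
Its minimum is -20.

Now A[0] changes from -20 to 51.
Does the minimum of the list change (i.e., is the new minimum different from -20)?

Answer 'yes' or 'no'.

Answer: yes

Derivation:
Old min = -20
Change: A[0] -20 -> 51
Changed element was the min; new min must be rechecked.
New min = -12; changed? yes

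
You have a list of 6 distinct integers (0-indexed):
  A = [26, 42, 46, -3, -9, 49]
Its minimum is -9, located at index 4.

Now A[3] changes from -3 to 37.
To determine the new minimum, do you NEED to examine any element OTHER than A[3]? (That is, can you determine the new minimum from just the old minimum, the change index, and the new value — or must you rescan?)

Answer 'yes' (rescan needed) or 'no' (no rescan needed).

Answer: no

Derivation:
Old min = -9 at index 4
Change at index 3: -3 -> 37
Index 3 was NOT the min. New min = min(-9, 37). No rescan of other elements needed.
Needs rescan: no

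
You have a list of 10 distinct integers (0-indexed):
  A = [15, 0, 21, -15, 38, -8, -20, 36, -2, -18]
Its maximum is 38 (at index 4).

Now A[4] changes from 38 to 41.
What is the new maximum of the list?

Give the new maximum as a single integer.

Old max = 38 (at index 4)
Change: A[4] 38 -> 41
Changed element WAS the max -> may need rescan.
  Max of remaining elements: 36
  New max = max(41, 36) = 41

Answer: 41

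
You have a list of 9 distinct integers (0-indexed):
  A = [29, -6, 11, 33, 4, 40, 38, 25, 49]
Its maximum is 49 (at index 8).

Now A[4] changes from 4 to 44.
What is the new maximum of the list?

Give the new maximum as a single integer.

Old max = 49 (at index 8)
Change: A[4] 4 -> 44
Changed element was NOT the old max.
  New max = max(old_max, new_val) = max(49, 44) = 49

Answer: 49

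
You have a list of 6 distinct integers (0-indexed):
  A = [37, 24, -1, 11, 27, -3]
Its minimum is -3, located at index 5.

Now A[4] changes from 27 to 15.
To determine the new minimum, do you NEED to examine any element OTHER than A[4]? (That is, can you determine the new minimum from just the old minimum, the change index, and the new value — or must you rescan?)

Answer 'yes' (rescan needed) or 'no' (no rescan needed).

Old min = -3 at index 5
Change at index 4: 27 -> 15
Index 4 was NOT the min. New min = min(-3, 15). No rescan of other elements needed.
Needs rescan: no

Answer: no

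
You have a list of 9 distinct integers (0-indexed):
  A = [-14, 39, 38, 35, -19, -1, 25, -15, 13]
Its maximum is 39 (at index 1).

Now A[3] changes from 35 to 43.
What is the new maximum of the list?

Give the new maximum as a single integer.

Answer: 43

Derivation:
Old max = 39 (at index 1)
Change: A[3] 35 -> 43
Changed element was NOT the old max.
  New max = max(old_max, new_val) = max(39, 43) = 43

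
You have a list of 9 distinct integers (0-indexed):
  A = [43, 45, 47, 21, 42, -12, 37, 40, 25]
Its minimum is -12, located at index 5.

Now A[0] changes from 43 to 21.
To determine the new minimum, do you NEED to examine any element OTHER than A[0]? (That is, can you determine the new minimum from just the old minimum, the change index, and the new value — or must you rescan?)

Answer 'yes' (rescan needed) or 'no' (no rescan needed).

Answer: no

Derivation:
Old min = -12 at index 5
Change at index 0: 43 -> 21
Index 0 was NOT the min. New min = min(-12, 21). No rescan of other elements needed.
Needs rescan: no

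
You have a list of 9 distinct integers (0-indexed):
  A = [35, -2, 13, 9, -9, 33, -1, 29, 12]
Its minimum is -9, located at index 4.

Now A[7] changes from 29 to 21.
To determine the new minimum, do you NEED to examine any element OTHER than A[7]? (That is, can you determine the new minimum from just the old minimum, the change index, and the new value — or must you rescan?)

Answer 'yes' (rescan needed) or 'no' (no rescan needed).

Answer: no

Derivation:
Old min = -9 at index 4
Change at index 7: 29 -> 21
Index 7 was NOT the min. New min = min(-9, 21). No rescan of other elements needed.
Needs rescan: no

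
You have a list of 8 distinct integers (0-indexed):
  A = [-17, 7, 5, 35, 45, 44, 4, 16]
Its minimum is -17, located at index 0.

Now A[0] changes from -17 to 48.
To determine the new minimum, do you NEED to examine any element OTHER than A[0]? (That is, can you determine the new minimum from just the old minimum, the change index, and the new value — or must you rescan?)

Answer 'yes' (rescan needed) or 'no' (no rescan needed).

Old min = -17 at index 0
Change at index 0: -17 -> 48
Index 0 WAS the min and new value 48 > old min -17. Must rescan other elements to find the new min.
Needs rescan: yes

Answer: yes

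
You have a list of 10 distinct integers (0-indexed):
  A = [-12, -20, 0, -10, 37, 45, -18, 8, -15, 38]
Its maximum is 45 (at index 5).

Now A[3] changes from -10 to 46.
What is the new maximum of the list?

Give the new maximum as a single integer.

Old max = 45 (at index 5)
Change: A[3] -10 -> 46
Changed element was NOT the old max.
  New max = max(old_max, new_val) = max(45, 46) = 46

Answer: 46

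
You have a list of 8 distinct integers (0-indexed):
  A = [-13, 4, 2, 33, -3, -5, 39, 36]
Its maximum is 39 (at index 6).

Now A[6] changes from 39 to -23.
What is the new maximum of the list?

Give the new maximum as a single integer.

Old max = 39 (at index 6)
Change: A[6] 39 -> -23
Changed element WAS the max -> may need rescan.
  Max of remaining elements: 36
  New max = max(-23, 36) = 36

Answer: 36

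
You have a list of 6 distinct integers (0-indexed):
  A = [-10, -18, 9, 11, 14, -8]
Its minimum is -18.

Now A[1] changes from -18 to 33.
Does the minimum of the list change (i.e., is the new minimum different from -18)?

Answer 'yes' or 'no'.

Answer: yes

Derivation:
Old min = -18
Change: A[1] -18 -> 33
Changed element was the min; new min must be rechecked.
New min = -10; changed? yes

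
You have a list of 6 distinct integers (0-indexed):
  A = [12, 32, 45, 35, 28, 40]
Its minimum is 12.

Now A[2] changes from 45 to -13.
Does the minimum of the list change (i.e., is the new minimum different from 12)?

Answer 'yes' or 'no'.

Old min = 12
Change: A[2] 45 -> -13
Changed element was NOT the min; min changes only if -13 < 12.
New min = -13; changed? yes

Answer: yes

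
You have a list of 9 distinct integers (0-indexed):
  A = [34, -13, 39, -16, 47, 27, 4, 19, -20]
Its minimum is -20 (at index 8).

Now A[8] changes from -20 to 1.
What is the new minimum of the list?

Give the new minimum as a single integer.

Answer: -16

Derivation:
Old min = -20 (at index 8)
Change: A[8] -20 -> 1
Changed element WAS the min. Need to check: is 1 still <= all others?
  Min of remaining elements: -16
  New min = min(1, -16) = -16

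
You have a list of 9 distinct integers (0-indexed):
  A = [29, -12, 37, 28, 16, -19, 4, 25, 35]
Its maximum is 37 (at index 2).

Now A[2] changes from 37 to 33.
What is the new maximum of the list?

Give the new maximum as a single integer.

Old max = 37 (at index 2)
Change: A[2] 37 -> 33
Changed element WAS the max -> may need rescan.
  Max of remaining elements: 35
  New max = max(33, 35) = 35

Answer: 35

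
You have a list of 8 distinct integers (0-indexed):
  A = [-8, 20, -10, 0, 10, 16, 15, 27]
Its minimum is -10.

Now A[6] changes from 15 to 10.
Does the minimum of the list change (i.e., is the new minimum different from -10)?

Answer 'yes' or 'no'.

Old min = -10
Change: A[6] 15 -> 10
Changed element was NOT the min; min changes only if 10 < -10.
New min = -10; changed? no

Answer: no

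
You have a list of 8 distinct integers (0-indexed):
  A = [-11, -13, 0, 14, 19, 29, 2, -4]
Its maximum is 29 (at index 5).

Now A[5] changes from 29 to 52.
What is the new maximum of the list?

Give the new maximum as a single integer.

Old max = 29 (at index 5)
Change: A[5] 29 -> 52
Changed element WAS the max -> may need rescan.
  Max of remaining elements: 19
  New max = max(52, 19) = 52

Answer: 52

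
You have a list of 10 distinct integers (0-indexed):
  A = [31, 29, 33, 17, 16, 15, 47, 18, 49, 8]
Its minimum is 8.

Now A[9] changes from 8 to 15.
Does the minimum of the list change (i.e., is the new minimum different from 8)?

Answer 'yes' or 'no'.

Old min = 8
Change: A[9] 8 -> 15
Changed element was the min; new min must be rechecked.
New min = 15; changed? yes

Answer: yes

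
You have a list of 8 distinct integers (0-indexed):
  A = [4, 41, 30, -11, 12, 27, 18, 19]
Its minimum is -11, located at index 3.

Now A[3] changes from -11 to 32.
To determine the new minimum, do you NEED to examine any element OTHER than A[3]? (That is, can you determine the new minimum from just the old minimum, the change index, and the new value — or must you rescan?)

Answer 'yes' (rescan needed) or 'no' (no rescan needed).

Old min = -11 at index 3
Change at index 3: -11 -> 32
Index 3 WAS the min and new value 32 > old min -11. Must rescan other elements to find the new min.
Needs rescan: yes

Answer: yes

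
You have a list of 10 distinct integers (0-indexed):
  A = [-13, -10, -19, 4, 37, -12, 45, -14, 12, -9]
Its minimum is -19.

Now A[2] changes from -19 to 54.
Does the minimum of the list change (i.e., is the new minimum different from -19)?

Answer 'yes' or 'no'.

Old min = -19
Change: A[2] -19 -> 54
Changed element was the min; new min must be rechecked.
New min = -14; changed? yes

Answer: yes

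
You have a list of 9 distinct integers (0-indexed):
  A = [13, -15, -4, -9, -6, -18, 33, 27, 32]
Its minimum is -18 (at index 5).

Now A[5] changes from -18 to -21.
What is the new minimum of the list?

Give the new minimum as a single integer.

Old min = -18 (at index 5)
Change: A[5] -18 -> -21
Changed element WAS the min. Need to check: is -21 still <= all others?
  Min of remaining elements: -15
  New min = min(-21, -15) = -21

Answer: -21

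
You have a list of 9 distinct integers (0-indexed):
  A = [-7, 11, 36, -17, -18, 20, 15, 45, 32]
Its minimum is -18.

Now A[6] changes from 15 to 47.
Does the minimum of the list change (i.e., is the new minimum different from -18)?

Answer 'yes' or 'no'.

Old min = -18
Change: A[6] 15 -> 47
Changed element was NOT the min; min changes only if 47 < -18.
New min = -18; changed? no

Answer: no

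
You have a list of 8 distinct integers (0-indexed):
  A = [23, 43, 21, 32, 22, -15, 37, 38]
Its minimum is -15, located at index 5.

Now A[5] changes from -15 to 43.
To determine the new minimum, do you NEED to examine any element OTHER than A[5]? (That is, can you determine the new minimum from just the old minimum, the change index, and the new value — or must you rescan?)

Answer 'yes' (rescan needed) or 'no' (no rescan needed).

Old min = -15 at index 5
Change at index 5: -15 -> 43
Index 5 WAS the min and new value 43 > old min -15. Must rescan other elements to find the new min.
Needs rescan: yes

Answer: yes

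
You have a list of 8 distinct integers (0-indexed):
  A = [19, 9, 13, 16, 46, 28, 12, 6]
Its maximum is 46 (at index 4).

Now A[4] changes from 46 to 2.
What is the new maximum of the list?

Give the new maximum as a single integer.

Old max = 46 (at index 4)
Change: A[4] 46 -> 2
Changed element WAS the max -> may need rescan.
  Max of remaining elements: 28
  New max = max(2, 28) = 28

Answer: 28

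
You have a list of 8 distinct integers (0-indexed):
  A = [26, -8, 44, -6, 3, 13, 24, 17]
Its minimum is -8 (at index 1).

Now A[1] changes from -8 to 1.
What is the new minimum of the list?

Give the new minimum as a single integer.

Answer: -6

Derivation:
Old min = -8 (at index 1)
Change: A[1] -8 -> 1
Changed element WAS the min. Need to check: is 1 still <= all others?
  Min of remaining elements: -6
  New min = min(1, -6) = -6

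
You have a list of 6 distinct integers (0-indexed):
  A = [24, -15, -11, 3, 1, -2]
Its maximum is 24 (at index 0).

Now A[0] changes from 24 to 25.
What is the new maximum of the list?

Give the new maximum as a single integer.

Answer: 25

Derivation:
Old max = 24 (at index 0)
Change: A[0] 24 -> 25
Changed element WAS the max -> may need rescan.
  Max of remaining elements: 3
  New max = max(25, 3) = 25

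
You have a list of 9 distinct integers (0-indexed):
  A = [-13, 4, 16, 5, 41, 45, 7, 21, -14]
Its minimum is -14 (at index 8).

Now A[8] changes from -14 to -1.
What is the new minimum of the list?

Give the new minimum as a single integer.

Old min = -14 (at index 8)
Change: A[8] -14 -> -1
Changed element WAS the min. Need to check: is -1 still <= all others?
  Min of remaining elements: -13
  New min = min(-1, -13) = -13

Answer: -13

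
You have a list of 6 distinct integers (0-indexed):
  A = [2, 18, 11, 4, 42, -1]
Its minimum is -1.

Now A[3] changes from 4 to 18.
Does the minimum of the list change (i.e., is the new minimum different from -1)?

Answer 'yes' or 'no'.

Old min = -1
Change: A[3] 4 -> 18
Changed element was NOT the min; min changes only if 18 < -1.
New min = -1; changed? no

Answer: no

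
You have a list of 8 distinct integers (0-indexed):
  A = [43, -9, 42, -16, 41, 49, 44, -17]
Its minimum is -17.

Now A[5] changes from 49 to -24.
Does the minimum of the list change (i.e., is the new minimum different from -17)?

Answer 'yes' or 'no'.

Answer: yes

Derivation:
Old min = -17
Change: A[5] 49 -> -24
Changed element was NOT the min; min changes only if -24 < -17.
New min = -24; changed? yes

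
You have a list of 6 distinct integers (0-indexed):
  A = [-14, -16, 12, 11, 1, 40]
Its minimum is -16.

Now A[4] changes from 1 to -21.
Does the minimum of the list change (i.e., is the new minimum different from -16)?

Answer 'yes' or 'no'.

Answer: yes

Derivation:
Old min = -16
Change: A[4] 1 -> -21
Changed element was NOT the min; min changes only if -21 < -16.
New min = -21; changed? yes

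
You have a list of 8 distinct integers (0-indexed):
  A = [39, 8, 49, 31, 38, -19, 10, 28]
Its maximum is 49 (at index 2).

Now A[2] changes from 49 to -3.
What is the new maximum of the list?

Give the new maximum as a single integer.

Answer: 39

Derivation:
Old max = 49 (at index 2)
Change: A[2] 49 -> -3
Changed element WAS the max -> may need rescan.
  Max of remaining elements: 39
  New max = max(-3, 39) = 39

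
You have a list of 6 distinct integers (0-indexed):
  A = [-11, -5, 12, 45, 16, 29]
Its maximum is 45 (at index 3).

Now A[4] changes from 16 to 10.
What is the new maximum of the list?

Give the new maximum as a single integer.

Answer: 45

Derivation:
Old max = 45 (at index 3)
Change: A[4] 16 -> 10
Changed element was NOT the old max.
  New max = max(old_max, new_val) = max(45, 10) = 45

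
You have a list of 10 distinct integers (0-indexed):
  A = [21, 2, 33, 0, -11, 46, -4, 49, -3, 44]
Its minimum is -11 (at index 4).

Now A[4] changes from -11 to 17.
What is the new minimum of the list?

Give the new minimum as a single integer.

Answer: -4

Derivation:
Old min = -11 (at index 4)
Change: A[4] -11 -> 17
Changed element WAS the min. Need to check: is 17 still <= all others?
  Min of remaining elements: -4
  New min = min(17, -4) = -4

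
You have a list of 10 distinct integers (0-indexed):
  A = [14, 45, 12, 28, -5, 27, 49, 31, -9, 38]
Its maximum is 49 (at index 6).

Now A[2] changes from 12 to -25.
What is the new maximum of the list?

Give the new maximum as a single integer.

Answer: 49

Derivation:
Old max = 49 (at index 6)
Change: A[2] 12 -> -25
Changed element was NOT the old max.
  New max = max(old_max, new_val) = max(49, -25) = 49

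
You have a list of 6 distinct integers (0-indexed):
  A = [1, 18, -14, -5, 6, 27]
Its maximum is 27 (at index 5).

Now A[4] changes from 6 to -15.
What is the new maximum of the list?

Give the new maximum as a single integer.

Old max = 27 (at index 5)
Change: A[4] 6 -> -15
Changed element was NOT the old max.
  New max = max(old_max, new_val) = max(27, -15) = 27

Answer: 27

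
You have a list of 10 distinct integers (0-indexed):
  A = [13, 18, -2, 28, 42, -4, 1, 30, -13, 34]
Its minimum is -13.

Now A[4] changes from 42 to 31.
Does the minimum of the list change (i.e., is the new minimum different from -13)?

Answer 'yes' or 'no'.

Answer: no

Derivation:
Old min = -13
Change: A[4] 42 -> 31
Changed element was NOT the min; min changes only if 31 < -13.
New min = -13; changed? no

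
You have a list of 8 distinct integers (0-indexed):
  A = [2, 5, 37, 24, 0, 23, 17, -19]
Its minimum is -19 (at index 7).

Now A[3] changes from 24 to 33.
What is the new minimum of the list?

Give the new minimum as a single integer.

Answer: -19

Derivation:
Old min = -19 (at index 7)
Change: A[3] 24 -> 33
Changed element was NOT the old min.
  New min = min(old_min, new_val) = min(-19, 33) = -19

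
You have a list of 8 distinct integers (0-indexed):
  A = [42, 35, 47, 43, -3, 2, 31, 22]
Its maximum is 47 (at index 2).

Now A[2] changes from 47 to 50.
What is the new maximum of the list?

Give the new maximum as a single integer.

Old max = 47 (at index 2)
Change: A[2] 47 -> 50
Changed element WAS the max -> may need rescan.
  Max of remaining elements: 43
  New max = max(50, 43) = 50

Answer: 50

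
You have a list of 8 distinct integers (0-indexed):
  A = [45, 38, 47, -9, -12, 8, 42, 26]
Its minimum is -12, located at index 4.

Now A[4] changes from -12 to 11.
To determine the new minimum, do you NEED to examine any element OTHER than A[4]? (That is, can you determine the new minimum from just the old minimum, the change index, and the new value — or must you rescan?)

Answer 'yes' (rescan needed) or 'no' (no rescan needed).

Answer: yes

Derivation:
Old min = -12 at index 4
Change at index 4: -12 -> 11
Index 4 WAS the min and new value 11 > old min -12. Must rescan other elements to find the new min.
Needs rescan: yes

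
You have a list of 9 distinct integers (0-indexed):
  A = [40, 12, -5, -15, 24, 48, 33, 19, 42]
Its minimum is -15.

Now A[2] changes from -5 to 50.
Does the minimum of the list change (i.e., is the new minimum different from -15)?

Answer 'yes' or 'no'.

Answer: no

Derivation:
Old min = -15
Change: A[2] -5 -> 50
Changed element was NOT the min; min changes only if 50 < -15.
New min = -15; changed? no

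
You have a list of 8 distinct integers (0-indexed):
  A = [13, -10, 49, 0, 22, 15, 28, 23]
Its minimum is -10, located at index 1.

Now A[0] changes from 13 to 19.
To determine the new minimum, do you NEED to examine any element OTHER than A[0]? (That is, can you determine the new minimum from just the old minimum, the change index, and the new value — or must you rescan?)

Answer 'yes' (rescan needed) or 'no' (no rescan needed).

Old min = -10 at index 1
Change at index 0: 13 -> 19
Index 0 was NOT the min. New min = min(-10, 19). No rescan of other elements needed.
Needs rescan: no

Answer: no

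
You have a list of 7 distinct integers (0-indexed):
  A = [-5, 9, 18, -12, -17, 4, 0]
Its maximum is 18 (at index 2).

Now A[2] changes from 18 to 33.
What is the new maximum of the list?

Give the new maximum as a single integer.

Answer: 33

Derivation:
Old max = 18 (at index 2)
Change: A[2] 18 -> 33
Changed element WAS the max -> may need rescan.
  Max of remaining elements: 9
  New max = max(33, 9) = 33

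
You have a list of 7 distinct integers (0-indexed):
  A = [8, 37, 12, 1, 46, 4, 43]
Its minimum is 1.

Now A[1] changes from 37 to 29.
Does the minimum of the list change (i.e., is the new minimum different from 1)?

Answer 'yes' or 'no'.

Answer: no

Derivation:
Old min = 1
Change: A[1] 37 -> 29
Changed element was NOT the min; min changes only if 29 < 1.
New min = 1; changed? no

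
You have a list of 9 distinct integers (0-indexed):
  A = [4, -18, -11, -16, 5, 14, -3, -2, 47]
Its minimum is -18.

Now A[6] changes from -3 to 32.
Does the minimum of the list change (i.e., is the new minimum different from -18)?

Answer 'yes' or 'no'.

Answer: no

Derivation:
Old min = -18
Change: A[6] -3 -> 32
Changed element was NOT the min; min changes only if 32 < -18.
New min = -18; changed? no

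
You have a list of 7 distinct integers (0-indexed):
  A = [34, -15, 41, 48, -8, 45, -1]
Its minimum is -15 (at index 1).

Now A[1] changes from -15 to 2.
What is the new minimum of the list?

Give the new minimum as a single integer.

Old min = -15 (at index 1)
Change: A[1] -15 -> 2
Changed element WAS the min. Need to check: is 2 still <= all others?
  Min of remaining elements: -8
  New min = min(2, -8) = -8

Answer: -8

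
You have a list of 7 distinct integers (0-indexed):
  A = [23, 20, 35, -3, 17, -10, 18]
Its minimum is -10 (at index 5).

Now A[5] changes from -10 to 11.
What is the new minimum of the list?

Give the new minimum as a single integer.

Answer: -3

Derivation:
Old min = -10 (at index 5)
Change: A[5] -10 -> 11
Changed element WAS the min. Need to check: is 11 still <= all others?
  Min of remaining elements: -3
  New min = min(11, -3) = -3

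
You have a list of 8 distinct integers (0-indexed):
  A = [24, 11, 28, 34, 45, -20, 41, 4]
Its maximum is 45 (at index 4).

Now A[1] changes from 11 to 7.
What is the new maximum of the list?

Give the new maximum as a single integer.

Answer: 45

Derivation:
Old max = 45 (at index 4)
Change: A[1] 11 -> 7
Changed element was NOT the old max.
  New max = max(old_max, new_val) = max(45, 7) = 45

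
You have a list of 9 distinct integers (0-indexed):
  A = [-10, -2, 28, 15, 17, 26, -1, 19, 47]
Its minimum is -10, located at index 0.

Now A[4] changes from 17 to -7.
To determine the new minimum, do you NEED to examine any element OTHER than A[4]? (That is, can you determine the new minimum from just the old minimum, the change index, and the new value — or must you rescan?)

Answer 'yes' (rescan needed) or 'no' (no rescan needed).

Old min = -10 at index 0
Change at index 4: 17 -> -7
Index 4 was NOT the min. New min = min(-10, -7). No rescan of other elements needed.
Needs rescan: no

Answer: no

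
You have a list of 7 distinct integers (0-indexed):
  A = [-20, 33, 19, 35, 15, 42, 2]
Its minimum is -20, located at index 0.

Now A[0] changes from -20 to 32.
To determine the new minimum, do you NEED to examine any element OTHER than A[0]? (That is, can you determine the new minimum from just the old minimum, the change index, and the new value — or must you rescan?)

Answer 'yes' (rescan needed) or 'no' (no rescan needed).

Old min = -20 at index 0
Change at index 0: -20 -> 32
Index 0 WAS the min and new value 32 > old min -20. Must rescan other elements to find the new min.
Needs rescan: yes

Answer: yes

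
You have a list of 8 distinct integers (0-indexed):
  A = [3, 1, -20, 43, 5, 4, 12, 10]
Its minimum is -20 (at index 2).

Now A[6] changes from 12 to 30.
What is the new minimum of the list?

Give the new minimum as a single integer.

Old min = -20 (at index 2)
Change: A[6] 12 -> 30
Changed element was NOT the old min.
  New min = min(old_min, new_val) = min(-20, 30) = -20

Answer: -20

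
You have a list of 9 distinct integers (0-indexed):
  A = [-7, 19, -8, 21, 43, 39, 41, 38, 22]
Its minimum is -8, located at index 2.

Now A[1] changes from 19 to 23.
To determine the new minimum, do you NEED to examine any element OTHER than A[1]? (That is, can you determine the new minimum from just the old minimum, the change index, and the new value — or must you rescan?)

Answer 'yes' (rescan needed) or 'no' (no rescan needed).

Answer: no

Derivation:
Old min = -8 at index 2
Change at index 1: 19 -> 23
Index 1 was NOT the min. New min = min(-8, 23). No rescan of other elements needed.
Needs rescan: no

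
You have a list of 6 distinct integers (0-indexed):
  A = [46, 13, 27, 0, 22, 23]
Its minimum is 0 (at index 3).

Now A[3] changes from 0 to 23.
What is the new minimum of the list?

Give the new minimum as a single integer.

Answer: 13

Derivation:
Old min = 0 (at index 3)
Change: A[3] 0 -> 23
Changed element WAS the min. Need to check: is 23 still <= all others?
  Min of remaining elements: 13
  New min = min(23, 13) = 13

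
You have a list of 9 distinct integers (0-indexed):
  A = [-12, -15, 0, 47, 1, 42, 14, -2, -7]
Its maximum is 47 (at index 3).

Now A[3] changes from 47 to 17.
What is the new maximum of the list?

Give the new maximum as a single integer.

Old max = 47 (at index 3)
Change: A[3] 47 -> 17
Changed element WAS the max -> may need rescan.
  Max of remaining elements: 42
  New max = max(17, 42) = 42

Answer: 42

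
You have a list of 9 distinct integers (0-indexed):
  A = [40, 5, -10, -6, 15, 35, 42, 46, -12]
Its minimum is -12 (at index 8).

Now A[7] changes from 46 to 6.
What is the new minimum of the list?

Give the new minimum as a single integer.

Old min = -12 (at index 8)
Change: A[7] 46 -> 6
Changed element was NOT the old min.
  New min = min(old_min, new_val) = min(-12, 6) = -12

Answer: -12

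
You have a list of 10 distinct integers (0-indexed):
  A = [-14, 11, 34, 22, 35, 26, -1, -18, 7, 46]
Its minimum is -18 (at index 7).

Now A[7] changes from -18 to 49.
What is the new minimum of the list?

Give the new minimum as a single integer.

Answer: -14

Derivation:
Old min = -18 (at index 7)
Change: A[7] -18 -> 49
Changed element WAS the min. Need to check: is 49 still <= all others?
  Min of remaining elements: -14
  New min = min(49, -14) = -14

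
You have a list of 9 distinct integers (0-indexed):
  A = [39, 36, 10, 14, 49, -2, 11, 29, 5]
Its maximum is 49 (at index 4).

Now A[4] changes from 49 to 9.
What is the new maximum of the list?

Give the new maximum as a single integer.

Old max = 49 (at index 4)
Change: A[4] 49 -> 9
Changed element WAS the max -> may need rescan.
  Max of remaining elements: 39
  New max = max(9, 39) = 39

Answer: 39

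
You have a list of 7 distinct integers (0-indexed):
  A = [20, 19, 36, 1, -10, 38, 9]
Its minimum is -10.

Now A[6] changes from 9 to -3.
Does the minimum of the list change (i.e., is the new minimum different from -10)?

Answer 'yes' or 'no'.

Answer: no

Derivation:
Old min = -10
Change: A[6] 9 -> -3
Changed element was NOT the min; min changes only if -3 < -10.
New min = -10; changed? no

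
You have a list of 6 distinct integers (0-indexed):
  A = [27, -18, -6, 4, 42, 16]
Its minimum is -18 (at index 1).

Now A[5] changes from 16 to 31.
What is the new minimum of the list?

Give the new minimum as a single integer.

Old min = -18 (at index 1)
Change: A[5] 16 -> 31
Changed element was NOT the old min.
  New min = min(old_min, new_val) = min(-18, 31) = -18

Answer: -18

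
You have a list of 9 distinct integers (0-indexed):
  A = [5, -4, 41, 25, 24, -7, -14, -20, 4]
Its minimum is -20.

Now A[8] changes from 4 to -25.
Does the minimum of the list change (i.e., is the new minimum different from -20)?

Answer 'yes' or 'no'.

Answer: yes

Derivation:
Old min = -20
Change: A[8] 4 -> -25
Changed element was NOT the min; min changes only if -25 < -20.
New min = -25; changed? yes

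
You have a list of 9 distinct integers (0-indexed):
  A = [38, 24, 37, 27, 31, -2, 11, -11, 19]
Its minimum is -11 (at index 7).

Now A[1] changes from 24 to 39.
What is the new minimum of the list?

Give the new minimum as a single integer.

Old min = -11 (at index 7)
Change: A[1] 24 -> 39
Changed element was NOT the old min.
  New min = min(old_min, new_val) = min(-11, 39) = -11

Answer: -11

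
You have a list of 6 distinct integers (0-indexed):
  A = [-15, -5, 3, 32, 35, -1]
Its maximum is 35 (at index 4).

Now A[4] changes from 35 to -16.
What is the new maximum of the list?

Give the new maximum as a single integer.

Old max = 35 (at index 4)
Change: A[4] 35 -> -16
Changed element WAS the max -> may need rescan.
  Max of remaining elements: 32
  New max = max(-16, 32) = 32

Answer: 32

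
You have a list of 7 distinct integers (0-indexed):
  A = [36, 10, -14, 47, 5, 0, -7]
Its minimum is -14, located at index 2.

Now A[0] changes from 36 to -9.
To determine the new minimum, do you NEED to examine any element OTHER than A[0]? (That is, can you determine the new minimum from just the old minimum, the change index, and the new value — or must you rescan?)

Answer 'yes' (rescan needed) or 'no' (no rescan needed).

Answer: no

Derivation:
Old min = -14 at index 2
Change at index 0: 36 -> -9
Index 0 was NOT the min. New min = min(-14, -9). No rescan of other elements needed.
Needs rescan: no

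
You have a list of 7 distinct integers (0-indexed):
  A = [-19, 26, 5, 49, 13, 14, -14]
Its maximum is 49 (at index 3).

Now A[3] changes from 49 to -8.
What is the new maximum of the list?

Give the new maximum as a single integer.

Old max = 49 (at index 3)
Change: A[3] 49 -> -8
Changed element WAS the max -> may need rescan.
  Max of remaining elements: 26
  New max = max(-8, 26) = 26

Answer: 26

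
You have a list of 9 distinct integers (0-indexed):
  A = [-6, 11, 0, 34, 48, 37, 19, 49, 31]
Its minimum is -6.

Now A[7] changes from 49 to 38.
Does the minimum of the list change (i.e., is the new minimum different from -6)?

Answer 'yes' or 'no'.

Old min = -6
Change: A[7] 49 -> 38
Changed element was NOT the min; min changes only if 38 < -6.
New min = -6; changed? no

Answer: no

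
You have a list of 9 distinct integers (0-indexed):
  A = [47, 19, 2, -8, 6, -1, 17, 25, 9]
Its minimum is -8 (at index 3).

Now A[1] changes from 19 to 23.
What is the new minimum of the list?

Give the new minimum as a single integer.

Old min = -8 (at index 3)
Change: A[1] 19 -> 23
Changed element was NOT the old min.
  New min = min(old_min, new_val) = min(-8, 23) = -8

Answer: -8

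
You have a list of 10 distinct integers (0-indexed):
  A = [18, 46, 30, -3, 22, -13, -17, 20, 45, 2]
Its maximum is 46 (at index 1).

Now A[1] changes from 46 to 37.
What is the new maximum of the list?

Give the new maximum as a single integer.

Answer: 45

Derivation:
Old max = 46 (at index 1)
Change: A[1] 46 -> 37
Changed element WAS the max -> may need rescan.
  Max of remaining elements: 45
  New max = max(37, 45) = 45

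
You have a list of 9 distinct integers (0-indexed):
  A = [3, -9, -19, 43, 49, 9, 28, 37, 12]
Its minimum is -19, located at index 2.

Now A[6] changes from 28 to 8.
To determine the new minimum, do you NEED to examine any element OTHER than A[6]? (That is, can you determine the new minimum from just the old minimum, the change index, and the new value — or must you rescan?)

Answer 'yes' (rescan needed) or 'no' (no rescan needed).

Answer: no

Derivation:
Old min = -19 at index 2
Change at index 6: 28 -> 8
Index 6 was NOT the min. New min = min(-19, 8). No rescan of other elements needed.
Needs rescan: no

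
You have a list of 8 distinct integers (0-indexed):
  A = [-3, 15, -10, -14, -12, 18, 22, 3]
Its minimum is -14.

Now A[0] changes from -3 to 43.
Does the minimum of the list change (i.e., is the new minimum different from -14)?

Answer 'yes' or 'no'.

Answer: no

Derivation:
Old min = -14
Change: A[0] -3 -> 43
Changed element was NOT the min; min changes only if 43 < -14.
New min = -14; changed? no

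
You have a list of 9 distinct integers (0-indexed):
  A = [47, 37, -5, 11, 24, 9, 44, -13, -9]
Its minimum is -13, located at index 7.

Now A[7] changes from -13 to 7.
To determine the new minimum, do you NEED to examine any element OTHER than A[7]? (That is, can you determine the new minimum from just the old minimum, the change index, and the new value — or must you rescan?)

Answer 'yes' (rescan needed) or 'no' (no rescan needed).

Old min = -13 at index 7
Change at index 7: -13 -> 7
Index 7 WAS the min and new value 7 > old min -13. Must rescan other elements to find the new min.
Needs rescan: yes

Answer: yes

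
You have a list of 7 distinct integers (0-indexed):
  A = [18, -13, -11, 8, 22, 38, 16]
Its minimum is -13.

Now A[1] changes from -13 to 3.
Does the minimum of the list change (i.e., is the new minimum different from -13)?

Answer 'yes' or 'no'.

Old min = -13
Change: A[1] -13 -> 3
Changed element was the min; new min must be rechecked.
New min = -11; changed? yes

Answer: yes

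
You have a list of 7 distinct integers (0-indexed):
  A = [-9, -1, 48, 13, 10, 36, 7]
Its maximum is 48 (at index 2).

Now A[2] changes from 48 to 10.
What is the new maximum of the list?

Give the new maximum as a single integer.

Old max = 48 (at index 2)
Change: A[2] 48 -> 10
Changed element WAS the max -> may need rescan.
  Max of remaining elements: 36
  New max = max(10, 36) = 36

Answer: 36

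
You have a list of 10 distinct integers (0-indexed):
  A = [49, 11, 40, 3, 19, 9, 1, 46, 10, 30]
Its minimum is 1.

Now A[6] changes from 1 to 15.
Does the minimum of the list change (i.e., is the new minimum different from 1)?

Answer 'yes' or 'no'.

Old min = 1
Change: A[6] 1 -> 15
Changed element was the min; new min must be rechecked.
New min = 3; changed? yes

Answer: yes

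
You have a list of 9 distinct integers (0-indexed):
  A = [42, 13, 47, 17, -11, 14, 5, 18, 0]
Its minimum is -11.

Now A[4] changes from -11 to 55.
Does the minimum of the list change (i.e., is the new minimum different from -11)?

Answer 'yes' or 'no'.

Answer: yes

Derivation:
Old min = -11
Change: A[4] -11 -> 55
Changed element was the min; new min must be rechecked.
New min = 0; changed? yes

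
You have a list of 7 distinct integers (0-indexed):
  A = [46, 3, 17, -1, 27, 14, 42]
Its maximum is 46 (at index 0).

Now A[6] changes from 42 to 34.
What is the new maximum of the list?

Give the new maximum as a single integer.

Answer: 46

Derivation:
Old max = 46 (at index 0)
Change: A[6] 42 -> 34
Changed element was NOT the old max.
  New max = max(old_max, new_val) = max(46, 34) = 46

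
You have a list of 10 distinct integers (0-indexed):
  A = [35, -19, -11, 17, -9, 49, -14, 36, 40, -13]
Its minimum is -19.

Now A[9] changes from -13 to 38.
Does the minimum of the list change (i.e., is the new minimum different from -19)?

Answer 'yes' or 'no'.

Answer: no

Derivation:
Old min = -19
Change: A[9] -13 -> 38
Changed element was NOT the min; min changes only if 38 < -19.
New min = -19; changed? no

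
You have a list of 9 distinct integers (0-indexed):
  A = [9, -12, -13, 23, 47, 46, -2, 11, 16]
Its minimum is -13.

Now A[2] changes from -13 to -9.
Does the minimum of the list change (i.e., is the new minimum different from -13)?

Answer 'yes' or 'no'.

Old min = -13
Change: A[2] -13 -> -9
Changed element was the min; new min must be rechecked.
New min = -12; changed? yes

Answer: yes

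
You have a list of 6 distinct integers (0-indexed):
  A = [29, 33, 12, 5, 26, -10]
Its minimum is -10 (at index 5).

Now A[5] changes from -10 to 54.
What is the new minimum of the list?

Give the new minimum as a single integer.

Old min = -10 (at index 5)
Change: A[5] -10 -> 54
Changed element WAS the min. Need to check: is 54 still <= all others?
  Min of remaining elements: 5
  New min = min(54, 5) = 5

Answer: 5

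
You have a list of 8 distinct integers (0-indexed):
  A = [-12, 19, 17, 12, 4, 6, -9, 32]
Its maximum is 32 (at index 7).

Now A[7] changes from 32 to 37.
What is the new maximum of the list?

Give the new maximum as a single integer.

Old max = 32 (at index 7)
Change: A[7] 32 -> 37
Changed element WAS the max -> may need rescan.
  Max of remaining elements: 19
  New max = max(37, 19) = 37

Answer: 37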